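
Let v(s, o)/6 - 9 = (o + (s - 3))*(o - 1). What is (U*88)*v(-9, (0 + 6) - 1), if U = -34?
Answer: 341088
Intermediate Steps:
v(s, o) = 54 + 6*(-1 + o)*(-3 + o + s) (v(s, o) = 54 + 6*((o + (s - 3))*(o - 1)) = 54 + 6*((o + (-3 + s))*(-1 + o)) = 54 + 6*((-3 + o + s)*(-1 + o)) = 54 + 6*((-1 + o)*(-3 + o + s)) = 54 + 6*(-1 + o)*(-3 + o + s))
(U*88)*v(-9, (0 + 6) - 1) = (-34*88)*(72 - 24*((0 + 6) - 1) - 6*(-9) + 6*((0 + 6) - 1)² + 6*((0 + 6) - 1)*(-9)) = -2992*(72 - 24*(6 - 1) + 54 + 6*(6 - 1)² + 6*(6 - 1)*(-9)) = -2992*(72 - 24*5 + 54 + 6*5² + 6*5*(-9)) = -2992*(72 - 120 + 54 + 6*25 - 270) = -2992*(72 - 120 + 54 + 150 - 270) = -2992*(-114) = 341088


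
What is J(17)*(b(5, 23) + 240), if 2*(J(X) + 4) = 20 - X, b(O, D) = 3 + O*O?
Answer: -670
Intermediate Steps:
b(O, D) = 3 + O²
J(X) = 6 - X/2 (J(X) = -4 + (20 - X)/2 = -4 + (10 - X/2) = 6 - X/2)
J(17)*(b(5, 23) + 240) = (6 - ½*17)*((3 + 5²) + 240) = (6 - 17/2)*((3 + 25) + 240) = -5*(28 + 240)/2 = -5/2*268 = -670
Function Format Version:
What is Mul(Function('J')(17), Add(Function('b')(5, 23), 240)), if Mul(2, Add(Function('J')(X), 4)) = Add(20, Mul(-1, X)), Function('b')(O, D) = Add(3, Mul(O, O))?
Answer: -670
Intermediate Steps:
Function('b')(O, D) = Add(3, Pow(O, 2))
Function('J')(X) = Add(6, Mul(Rational(-1, 2), X)) (Function('J')(X) = Add(-4, Mul(Rational(1, 2), Add(20, Mul(-1, X)))) = Add(-4, Add(10, Mul(Rational(-1, 2), X))) = Add(6, Mul(Rational(-1, 2), X)))
Mul(Function('J')(17), Add(Function('b')(5, 23), 240)) = Mul(Add(6, Mul(Rational(-1, 2), 17)), Add(Add(3, Pow(5, 2)), 240)) = Mul(Add(6, Rational(-17, 2)), Add(Add(3, 25), 240)) = Mul(Rational(-5, 2), Add(28, 240)) = Mul(Rational(-5, 2), 268) = -670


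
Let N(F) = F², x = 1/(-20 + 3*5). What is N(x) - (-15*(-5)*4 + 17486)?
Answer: -444649/25 ≈ -17786.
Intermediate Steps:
x = -⅕ (x = 1/(-20 + 15) = 1/(-5) = -⅕ ≈ -0.20000)
N(x) - (-15*(-5)*4 + 17486) = (-⅕)² - (-15*(-5)*4 + 17486) = 1/25 - (75*4 + 17486) = 1/25 - (300 + 17486) = 1/25 - 1*17786 = 1/25 - 17786 = -444649/25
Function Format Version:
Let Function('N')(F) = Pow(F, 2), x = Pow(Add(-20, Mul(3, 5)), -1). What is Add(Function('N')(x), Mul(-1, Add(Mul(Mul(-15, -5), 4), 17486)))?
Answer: Rational(-444649, 25) ≈ -17786.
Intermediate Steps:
x = Rational(-1, 5) (x = Pow(Add(-20, 15), -1) = Pow(-5, -1) = Rational(-1, 5) ≈ -0.20000)
Add(Function('N')(x), Mul(-1, Add(Mul(Mul(-15, -5), 4), 17486))) = Add(Pow(Rational(-1, 5), 2), Mul(-1, Add(Mul(Mul(-15, -5), 4), 17486))) = Add(Rational(1, 25), Mul(-1, Add(Mul(75, 4), 17486))) = Add(Rational(1, 25), Mul(-1, Add(300, 17486))) = Add(Rational(1, 25), Mul(-1, 17786)) = Add(Rational(1, 25), -17786) = Rational(-444649, 25)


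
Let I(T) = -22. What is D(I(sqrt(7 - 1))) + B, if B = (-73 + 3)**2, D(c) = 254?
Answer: 5154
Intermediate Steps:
B = 4900 (B = (-70)**2 = 4900)
D(I(sqrt(7 - 1))) + B = 254 + 4900 = 5154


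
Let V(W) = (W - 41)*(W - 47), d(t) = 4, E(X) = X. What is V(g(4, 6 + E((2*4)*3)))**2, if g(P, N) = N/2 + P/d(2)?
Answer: 600625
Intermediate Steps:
g(P, N) = N/2 + P/4
V(W) = (-47 + W)*(-41 + W) (V(W) = (-41 + W)*(-47 + W) = (-47 + W)*(-41 + W))
V(g(4, 6 + E((2*4)*3)))**2 = (1927 + ((6 + (2*4)*3)/2 + (1/4)*4)**2 - 88*((6 + (2*4)*3)/2 + (1/4)*4))**2 = (1927 + ((6 + 8*3)/2 + 1)**2 - 88*((6 + 8*3)/2 + 1))**2 = (1927 + ((6 + 24)/2 + 1)**2 - 88*((6 + 24)/2 + 1))**2 = (1927 + ((1/2)*30 + 1)**2 - 88*((1/2)*30 + 1))**2 = (1927 + (15 + 1)**2 - 88*(15 + 1))**2 = (1927 + 16**2 - 88*16)**2 = (1927 + 256 - 1408)**2 = 775**2 = 600625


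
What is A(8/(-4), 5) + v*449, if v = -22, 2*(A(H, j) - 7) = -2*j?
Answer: -9876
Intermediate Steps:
A(H, j) = 7 - j (A(H, j) = 7 + (-2*j)/2 = 7 - j)
A(8/(-4), 5) + v*449 = (7 - 1*5) - 22*449 = (7 - 5) - 9878 = 2 - 9878 = -9876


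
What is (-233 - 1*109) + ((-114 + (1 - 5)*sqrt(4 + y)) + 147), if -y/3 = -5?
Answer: -309 - 4*sqrt(19) ≈ -326.44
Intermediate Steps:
y = 15 (y = -3*(-5) = 15)
(-233 - 1*109) + ((-114 + (1 - 5)*sqrt(4 + y)) + 147) = (-233 - 1*109) + ((-114 + (1 - 5)*sqrt(4 + 15)) + 147) = (-233 - 109) + ((-114 - 4*sqrt(19)) + 147) = -342 + (33 - 4*sqrt(19)) = -309 - 4*sqrt(19)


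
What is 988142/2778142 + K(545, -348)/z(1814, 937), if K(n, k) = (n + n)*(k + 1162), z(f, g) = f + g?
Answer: 1233826324781/3821334321 ≈ 322.88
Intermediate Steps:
K(n, k) = 2*n*(1162 + k) (K(n, k) = (2*n)*(1162 + k) = 2*n*(1162 + k))
988142/2778142 + K(545, -348)/z(1814, 937) = 988142/2778142 + (2*545*(1162 - 348))/(1814 + 937) = 988142*(1/2778142) + (2*545*814)/2751 = 494071/1389071 + 887260*(1/2751) = 494071/1389071 + 887260/2751 = 1233826324781/3821334321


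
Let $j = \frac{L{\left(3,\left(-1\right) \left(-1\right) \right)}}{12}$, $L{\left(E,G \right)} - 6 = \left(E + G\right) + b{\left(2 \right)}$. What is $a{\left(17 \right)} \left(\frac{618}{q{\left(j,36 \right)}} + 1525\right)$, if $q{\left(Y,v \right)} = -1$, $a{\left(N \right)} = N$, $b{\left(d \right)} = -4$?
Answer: $15419$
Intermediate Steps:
$L{\left(E,G \right)} = 2 + E + G$ ($L{\left(E,G \right)} = 6 - \left(4 - E - G\right) = 6 + \left(-4 + E + G\right) = 2 + E + G$)
$j = \frac{1}{2}$ ($j = \frac{2 + 3 - -1}{12} = \left(2 + 3 + 1\right) \frac{1}{12} = 6 \cdot \frac{1}{12} = \frac{1}{2} \approx 0.5$)
$a{\left(17 \right)} \left(\frac{618}{q{\left(j,36 \right)}} + 1525\right) = 17 \left(\frac{618}{-1} + 1525\right) = 17 \left(618 \left(-1\right) + 1525\right) = 17 \left(-618 + 1525\right) = 17 \cdot 907 = 15419$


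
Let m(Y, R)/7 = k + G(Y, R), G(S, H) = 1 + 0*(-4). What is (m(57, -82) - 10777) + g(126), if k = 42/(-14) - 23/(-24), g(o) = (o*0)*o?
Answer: -258823/24 ≈ -10784.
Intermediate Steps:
G(S, H) = 1 (G(S, H) = 1 + 0 = 1)
g(o) = 0 (g(o) = 0*o = 0)
k = -49/24 (k = 42*(-1/14) - 23*(-1/24) = -3 + 23/24 = -49/24 ≈ -2.0417)
m(Y, R) = -175/24 (m(Y, R) = 7*(-49/24 + 1) = 7*(-25/24) = -175/24)
(m(57, -82) - 10777) + g(126) = (-175/24 - 10777) + 0 = -258823/24 + 0 = -258823/24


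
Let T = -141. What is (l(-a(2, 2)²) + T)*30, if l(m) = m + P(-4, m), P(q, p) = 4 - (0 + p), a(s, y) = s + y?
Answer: -4110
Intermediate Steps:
P(q, p) = 4 - p
l(m) = 4 (l(m) = m + (4 - m) = 4)
(l(-a(2, 2)²) + T)*30 = (4 - 141)*30 = -137*30 = -4110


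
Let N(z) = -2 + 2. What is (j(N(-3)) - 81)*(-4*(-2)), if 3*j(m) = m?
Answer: -648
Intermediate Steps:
N(z) = 0
j(m) = m/3
(j(N(-3)) - 81)*(-4*(-2)) = ((⅓)*0 - 81)*(-4*(-2)) = (0 - 81)*8 = -81*8 = -648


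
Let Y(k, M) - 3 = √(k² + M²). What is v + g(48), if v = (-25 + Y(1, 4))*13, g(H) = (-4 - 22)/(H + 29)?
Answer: -22048/77 + 13*√17 ≈ -232.74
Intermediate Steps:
g(H) = -26/(29 + H)
Y(k, M) = 3 + √(M² + k²) (Y(k, M) = 3 + √(k² + M²) = 3 + √(M² + k²))
v = -286 + 13*√17 (v = (-25 + (3 + √(4² + 1²)))*13 = (-25 + (3 + √(16 + 1)))*13 = (-25 + (3 + √17))*13 = (-22 + √17)*13 = -286 + 13*√17 ≈ -232.40)
v + g(48) = (-286 + 13*√17) - 26/(29 + 48) = (-286 + 13*√17) - 26/77 = -22048/77 + 13*√17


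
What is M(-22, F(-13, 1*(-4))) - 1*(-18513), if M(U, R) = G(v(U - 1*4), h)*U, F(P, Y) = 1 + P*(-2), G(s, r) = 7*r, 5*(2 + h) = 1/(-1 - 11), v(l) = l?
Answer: 564707/30 ≈ 18824.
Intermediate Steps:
h = -121/60 (h = -2 + 1/(5*(-1 - 11)) = -2 + (1/5)/(-12) = -2 + (1/5)*(-1/12) = -2 - 1/60 = -121/60 ≈ -2.0167)
F(P, Y) = 1 - 2*P
M(U, R) = -847*U/60 (M(U, R) = (7*(-121/60))*U = -847*U/60)
M(-22, F(-13, 1*(-4))) - 1*(-18513) = -847/60*(-22) - 1*(-18513) = 9317/30 + 18513 = 564707/30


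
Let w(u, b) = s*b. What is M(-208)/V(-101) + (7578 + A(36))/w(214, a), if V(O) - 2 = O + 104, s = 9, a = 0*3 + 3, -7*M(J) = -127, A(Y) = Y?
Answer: 9997/35 ≈ 285.63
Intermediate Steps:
M(J) = 127/7 (M(J) = -1/7*(-127) = 127/7)
a = 3 (a = 0 + 3 = 3)
w(u, b) = 9*b
V(O) = 106 + O (V(O) = 2 + (O + 104) = 2 + (104 + O) = 106 + O)
M(-208)/V(-101) + (7578 + A(36))/w(214, a) = 127/(7*(106 - 101)) + (7578 + 36)/((9*3)) = (127/7)/5 + 7614/27 = (127/7)*(1/5) + 7614*(1/27) = 127/35 + 282 = 9997/35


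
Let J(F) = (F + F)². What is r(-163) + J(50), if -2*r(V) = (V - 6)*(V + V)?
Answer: -17547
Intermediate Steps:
r(V) = -V*(-6 + V) (r(V) = -(V - 6)*(V + V)/2 = -(-6 + V)*2*V/2 = -V*(-6 + V))
J(F) = 4*F² (J(F) = (2*F)² = 4*F²)
r(-163) + J(50) = -163*(6 - 1*(-163)) + 4*50² = -163*(6 + 163) + 4*2500 = -163*169 + 10000 = -27547 + 10000 = -17547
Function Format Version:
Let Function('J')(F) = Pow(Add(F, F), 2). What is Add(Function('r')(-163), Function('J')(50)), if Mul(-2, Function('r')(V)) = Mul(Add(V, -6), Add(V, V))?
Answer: -17547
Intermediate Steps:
Function('r')(V) = Mul(-1, V, Add(-6, V)) (Function('r')(V) = Mul(Rational(-1, 2), Mul(Add(V, -6), Add(V, V))) = Mul(Rational(-1, 2), Mul(Add(-6, V), Mul(2, V))) = Mul(Rational(-1, 2), Mul(2, V, Add(-6, V))) = Mul(-1, V, Add(-6, V)))
Function('J')(F) = Mul(4, Pow(F, 2)) (Function('J')(F) = Pow(Mul(2, F), 2) = Mul(4, Pow(F, 2)))
Add(Function('r')(-163), Function('J')(50)) = Add(Mul(-163, Add(6, Mul(-1, -163))), Mul(4, Pow(50, 2))) = Add(Mul(-163, Add(6, 163)), Mul(4, 2500)) = Add(Mul(-163, 169), 10000) = Add(-27547, 10000) = -17547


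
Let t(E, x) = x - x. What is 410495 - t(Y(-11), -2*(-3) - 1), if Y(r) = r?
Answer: 410495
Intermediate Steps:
t(E, x) = 0
410495 - t(Y(-11), -2*(-3) - 1) = 410495 - 1*0 = 410495 + 0 = 410495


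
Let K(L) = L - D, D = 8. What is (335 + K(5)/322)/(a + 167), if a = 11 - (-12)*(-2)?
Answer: 107867/49588 ≈ 2.1753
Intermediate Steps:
K(L) = -8 + L (K(L) = L - 1*8 = L - 8 = -8 + L)
a = -13 (a = 11 - 4*6 = 11 - 24 = -13)
(335 + K(5)/322)/(a + 167) = (335 + (-8 + 5)/322)/(-13 + 167) = (335 - 3*1/322)/154 = (335 - 3/322)*(1/154) = (107867/322)*(1/154) = 107867/49588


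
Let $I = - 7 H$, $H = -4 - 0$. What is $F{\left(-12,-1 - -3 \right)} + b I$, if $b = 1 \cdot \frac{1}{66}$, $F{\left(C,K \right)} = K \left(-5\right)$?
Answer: $- \frac{316}{33} \approx -9.5758$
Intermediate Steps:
$H = -4$ ($H = -4 + 0 = -4$)
$F{\left(C,K \right)} = - 5 K$
$b = \frac{1}{66}$ ($b = 1 \cdot \frac{1}{66} = \frac{1}{66} \approx 0.015152$)
$I = 28$ ($I = \left(-7\right) \left(-4\right) = 28$)
$F{\left(-12,-1 - -3 \right)} + b I = - 5 \left(-1 - -3\right) + \frac{1}{66} \cdot 28 = - 5 \left(-1 + 3\right) + \frac{14}{33} = \left(-5\right) 2 + \frac{14}{33} = -10 + \frac{14}{33} = - \frac{316}{33}$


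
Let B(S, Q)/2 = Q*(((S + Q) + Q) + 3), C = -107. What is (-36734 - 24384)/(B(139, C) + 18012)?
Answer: -30559/16710 ≈ -1.8288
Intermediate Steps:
B(S, Q) = 2*Q*(3 + S + 2*Q) (B(S, Q) = 2*(Q*(((S + Q) + Q) + 3)) = 2*(Q*(((Q + S) + Q) + 3)) = 2*(Q*((S + 2*Q) + 3)) = 2*(Q*(3 + S + 2*Q)) = 2*Q*(3 + S + 2*Q))
(-36734 - 24384)/(B(139, C) + 18012) = (-36734 - 24384)/(2*(-107)*(3 + 139 + 2*(-107)) + 18012) = -61118/(2*(-107)*(3 + 139 - 214) + 18012) = -61118/(2*(-107)*(-72) + 18012) = -61118/(15408 + 18012) = -61118/33420 = -61118*1/33420 = -30559/16710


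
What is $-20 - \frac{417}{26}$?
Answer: $- \frac{937}{26} \approx -36.038$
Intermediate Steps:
$-20 - \frac{417}{26} = - \frac{937}{26}$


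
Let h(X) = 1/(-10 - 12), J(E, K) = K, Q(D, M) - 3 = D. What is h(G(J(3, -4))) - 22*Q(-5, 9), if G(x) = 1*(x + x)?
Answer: 967/22 ≈ 43.955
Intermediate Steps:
Q(D, M) = 3 + D
G(x) = 2*x (G(x) = 1*(2*x) = 2*x)
h(X) = -1/22 (h(X) = 1/(-22) = -1/22)
h(G(J(3, -4))) - 22*Q(-5, 9) = -1/22 - 22*(3 - 5) = -1/22 - 22*(-2) = -1/22 + 44 = 967/22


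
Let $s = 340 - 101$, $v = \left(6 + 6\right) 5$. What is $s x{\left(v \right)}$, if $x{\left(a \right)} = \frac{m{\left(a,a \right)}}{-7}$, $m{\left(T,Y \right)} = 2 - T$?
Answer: $\frac{13862}{7} \approx 1980.3$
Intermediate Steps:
$v = 60$ ($v = 12 \cdot 5 = 60$)
$x{\left(a \right)} = - \frac{2}{7} + \frac{a}{7}$ ($x{\left(a \right)} = \frac{2 - a}{-7} = \left(2 - a\right) \left(- \frac{1}{7}\right) = - \frac{2}{7} + \frac{a}{7}$)
$s = 239$
$s x{\left(v \right)} = 239 \left(- \frac{2}{7} + \frac{1}{7} \cdot 60\right) = 239 \left(- \frac{2}{7} + \frac{60}{7}\right) = 239 \cdot \frac{58}{7} = \frac{13862}{7}$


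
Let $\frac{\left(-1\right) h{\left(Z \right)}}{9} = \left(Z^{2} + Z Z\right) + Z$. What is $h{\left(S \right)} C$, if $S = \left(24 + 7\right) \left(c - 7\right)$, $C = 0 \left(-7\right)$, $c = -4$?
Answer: $0$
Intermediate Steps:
$C = 0$
$S = -341$ ($S = \left(24 + 7\right) \left(-4 - 7\right) = 31 \left(-11\right) = -341$)
$h{\left(Z \right)} = - 18 Z^{2} - 9 Z$ ($h{\left(Z \right)} = - 9 \left(\left(Z^{2} + Z Z\right) + Z\right) = - 9 \left(\left(Z^{2} + Z^{2}\right) + Z\right) = - 9 \left(2 Z^{2} + Z\right) = - 9 \left(Z + 2 Z^{2}\right) = - 18 Z^{2} - 9 Z$)
$h{\left(S \right)} C = \left(-9\right) \left(-341\right) \left(1 + 2 \left(-341\right)\right) 0 = \left(-9\right) \left(-341\right) \left(1 - 682\right) 0 = \left(-9\right) \left(-341\right) \left(-681\right) 0 = \left(-2089989\right) 0 = 0$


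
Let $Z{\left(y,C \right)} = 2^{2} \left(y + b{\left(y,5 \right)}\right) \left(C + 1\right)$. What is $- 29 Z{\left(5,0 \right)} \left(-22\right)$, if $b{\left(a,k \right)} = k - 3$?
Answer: $17864$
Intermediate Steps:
$b{\left(a,k \right)} = -3 + k$
$Z{\left(y,C \right)} = 4 \left(1 + C\right) \left(2 + y\right)$ ($Z{\left(y,C \right)} = 2^{2} \left(y + \left(-3 + 5\right)\right) \left(C + 1\right) = 4 \left(y + 2\right) \left(1 + C\right) = 4 \left(2 + y\right) \left(1 + C\right) = 4 \left(1 + C\right) \left(2 + y\right)$)
$- 29 Z{\left(5,0 \right)} \left(-22\right) = - 29 \left(8 + 4 \cdot 5 + 8 \cdot 0 + 4 \cdot 0 \cdot 5\right) \left(-22\right) = - 29 \left(8 + 20 + 0 + 0\right) \left(-22\right) = \left(-29\right) 28 \left(-22\right) = \left(-812\right) \left(-22\right) = 17864$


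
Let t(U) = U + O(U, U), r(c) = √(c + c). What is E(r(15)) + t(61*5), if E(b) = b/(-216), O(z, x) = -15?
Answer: 290 - √30/216 ≈ 289.97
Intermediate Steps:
r(c) = √2*√c (r(c) = √(2*c) = √2*√c)
E(b) = -b/216 (E(b) = b*(-1/216) = -b/216)
t(U) = -15 + U (t(U) = U - 15 = -15 + U)
E(r(15)) + t(61*5) = -√2*√15/216 + (-15 + 61*5) = -√30/216 + (-15 + 305) = -√30/216 + 290 = 290 - √30/216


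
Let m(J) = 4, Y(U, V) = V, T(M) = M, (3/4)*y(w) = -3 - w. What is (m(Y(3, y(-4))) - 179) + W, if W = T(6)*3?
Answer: -157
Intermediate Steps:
y(w) = -4 - 4*w/3 (y(w) = 4*(-3 - w)/3 = -4 - 4*w/3)
W = 18 (W = 6*3 = 18)
(m(Y(3, y(-4))) - 179) + W = (4 - 179) + 18 = -175 + 18 = -157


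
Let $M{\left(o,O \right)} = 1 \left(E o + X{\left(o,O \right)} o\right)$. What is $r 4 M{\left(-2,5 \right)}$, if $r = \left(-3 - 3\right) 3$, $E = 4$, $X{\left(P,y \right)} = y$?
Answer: $1296$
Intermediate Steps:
$r = -18$ ($r = \left(-6\right) 3 = -18$)
$M{\left(o,O \right)} = 4 o + O o$ ($M{\left(o,O \right)} = 1 \left(4 o + O o\right) = 4 o + O o$)
$r 4 M{\left(-2,5 \right)} = \left(-18\right) 4 \left(- 2 \left(4 + 5\right)\right) = - 72 \left(\left(-2\right) 9\right) = \left(-72\right) \left(-18\right) = 1296$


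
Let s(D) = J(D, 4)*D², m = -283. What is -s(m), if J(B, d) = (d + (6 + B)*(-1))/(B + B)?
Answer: 79523/2 ≈ 39762.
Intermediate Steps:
J(B, d) = (-6 + d - B)/(2*B) (J(B, d) = (d + (-6 - B))/((2*B)) = (-6 + d - B)*(1/(2*B)) = (-6 + d - B)/(2*B))
s(D) = D*(-2 - D)/2 (s(D) = ((-6 + 4 - D)/(2*D))*D² = ((-2 - D)/(2*D))*D² = D*(-2 - D)/2)
-s(m) = -(-1)*(-283)*(2 - 283)/2 = -(-1)*(-283)*(-281)/2 = -1*(-79523/2) = 79523/2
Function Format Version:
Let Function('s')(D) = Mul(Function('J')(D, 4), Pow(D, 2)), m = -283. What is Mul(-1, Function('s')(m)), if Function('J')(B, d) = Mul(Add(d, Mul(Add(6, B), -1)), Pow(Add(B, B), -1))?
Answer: Rational(79523, 2) ≈ 39762.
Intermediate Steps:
Function('J')(B, d) = Mul(Rational(1, 2), Pow(B, -1), Add(-6, d, Mul(-1, B))) (Function('J')(B, d) = Mul(Add(d, Add(-6, Mul(-1, B))), Pow(Mul(2, B), -1)) = Mul(Add(-6, d, Mul(-1, B)), Mul(Rational(1, 2), Pow(B, -1))) = Mul(Rational(1, 2), Pow(B, -1), Add(-6, d, Mul(-1, B))))
Function('s')(D) = Mul(Rational(1, 2), D, Add(-2, Mul(-1, D))) (Function('s')(D) = Mul(Mul(Rational(1, 2), Pow(D, -1), Add(-6, 4, Mul(-1, D))), Pow(D, 2)) = Mul(Mul(Rational(1, 2), Pow(D, -1), Add(-2, Mul(-1, D))), Pow(D, 2)) = Mul(Rational(1, 2), D, Add(-2, Mul(-1, D))))
Mul(-1, Function('s')(m)) = Mul(-1, Mul(Rational(-1, 2), -283, Add(2, -283))) = Mul(-1, Mul(Rational(-1, 2), -283, -281)) = Mul(-1, Rational(-79523, 2)) = Rational(79523, 2)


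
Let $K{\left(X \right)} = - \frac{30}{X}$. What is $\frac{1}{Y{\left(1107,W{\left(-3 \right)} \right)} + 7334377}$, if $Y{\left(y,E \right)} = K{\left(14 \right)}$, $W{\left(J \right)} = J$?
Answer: $\frac{7}{51340624} \approx 1.3634 \cdot 10^{-7}$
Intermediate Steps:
$Y{\left(y,E \right)} = - \frac{15}{7}$ ($Y{\left(y,E \right)} = - \frac{30}{14} = \left(-30\right) \frac{1}{14} = - \frac{15}{7}$)
$\frac{1}{Y{\left(1107,W{\left(-3 \right)} \right)} + 7334377} = \frac{1}{- \frac{15}{7} + 7334377} = \frac{1}{\frac{51340624}{7}} = \frac{7}{51340624}$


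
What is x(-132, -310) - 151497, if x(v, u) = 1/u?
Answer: -46964071/310 ≈ -1.5150e+5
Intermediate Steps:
x(-132, -310) - 151497 = 1/(-310) - 151497 = -1/310 - 151497 = -46964071/310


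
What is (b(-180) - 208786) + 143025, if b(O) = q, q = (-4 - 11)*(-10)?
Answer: -65611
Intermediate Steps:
q = 150 (q = -15*(-10) = 150)
b(O) = 150
(b(-180) - 208786) + 143025 = (150 - 208786) + 143025 = -208636 + 143025 = -65611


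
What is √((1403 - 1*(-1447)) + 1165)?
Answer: √4015 ≈ 63.364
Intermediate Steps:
√((1403 - 1*(-1447)) + 1165) = √((1403 + 1447) + 1165) = √(2850 + 1165) = √4015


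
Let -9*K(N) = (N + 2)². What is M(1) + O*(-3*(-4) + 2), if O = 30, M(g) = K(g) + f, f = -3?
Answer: 416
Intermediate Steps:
K(N) = -(2 + N)²/9 (K(N) = -(N + 2)²/9 = -(2 + N)²/9)
M(g) = -3 - (2 + g)²/9 (M(g) = -(2 + g)²/9 - 3 = -3 - (2 + g)²/9)
M(1) + O*(-3*(-4) + 2) = (-3 - (2 + 1)²/9) + 30*(-3*(-4) + 2) = (-3 - ⅑*3²) + 30*(12 + 2) = (-3 - ⅑*9) + 30*14 = (-3 - 1) + 420 = -4 + 420 = 416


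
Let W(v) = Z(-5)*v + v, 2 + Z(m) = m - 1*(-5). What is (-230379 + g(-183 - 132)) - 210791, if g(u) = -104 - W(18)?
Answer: -441256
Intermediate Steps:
Z(m) = 3 + m (Z(m) = -2 + (m - 1*(-5)) = -2 + (m + 5) = -2 + (5 + m) = 3 + m)
W(v) = -v (W(v) = (3 - 5)*v + v = -2*v + v = -v)
g(u) = -86 (g(u) = -104 - (-1)*18 = -104 - 1*(-18) = -104 + 18 = -86)
(-230379 + g(-183 - 132)) - 210791 = (-230379 - 86) - 210791 = -230465 - 210791 = -441256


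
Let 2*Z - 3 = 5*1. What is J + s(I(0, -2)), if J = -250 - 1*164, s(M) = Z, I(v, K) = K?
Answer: -410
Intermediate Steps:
Z = 4 (Z = 3/2 + (5*1)/2 = 3/2 + (1/2)*5 = 3/2 + 5/2 = 4)
s(M) = 4
J = -414 (J = -250 - 164 = -414)
J + s(I(0, -2)) = -414 + 4 = -410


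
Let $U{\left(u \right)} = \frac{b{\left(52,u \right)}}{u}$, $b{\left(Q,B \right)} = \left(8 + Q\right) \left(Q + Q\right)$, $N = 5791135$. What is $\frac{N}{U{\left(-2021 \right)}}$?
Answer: $- \frac{2340776767}{1248} \approx -1.8756 \cdot 10^{6}$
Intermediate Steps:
$b{\left(Q,B \right)} = 2 Q \left(8 + Q\right)$ ($b{\left(Q,B \right)} = \left(8 + Q\right) 2 Q = 2 Q \left(8 + Q\right)$)
$U{\left(u \right)} = \frac{6240}{u}$ ($U{\left(u \right)} = \frac{2 \cdot 52 \left(8 + 52\right)}{u} = \frac{2 \cdot 52 \cdot 60}{u} = \frac{6240}{u}$)
$\frac{N}{U{\left(-2021 \right)}} = \frac{5791135}{6240 \frac{1}{-2021}} = \frac{5791135}{6240 \left(- \frac{1}{2021}\right)} = \frac{5791135}{- \frac{6240}{2021}} = 5791135 \left(- \frac{2021}{6240}\right) = - \frac{2340776767}{1248}$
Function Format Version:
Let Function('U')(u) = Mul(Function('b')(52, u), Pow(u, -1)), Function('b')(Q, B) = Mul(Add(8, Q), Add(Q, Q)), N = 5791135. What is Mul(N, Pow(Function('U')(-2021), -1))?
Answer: Rational(-2340776767, 1248) ≈ -1.8756e+6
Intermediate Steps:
Function('b')(Q, B) = Mul(2, Q, Add(8, Q)) (Function('b')(Q, B) = Mul(Add(8, Q), Mul(2, Q)) = Mul(2, Q, Add(8, Q)))
Function('U')(u) = Mul(6240, Pow(u, -1)) (Function('U')(u) = Mul(Mul(2, 52, Add(8, 52)), Pow(u, -1)) = Mul(Mul(2, 52, 60), Pow(u, -1)) = Mul(6240, Pow(u, -1)))
Mul(N, Pow(Function('U')(-2021), -1)) = Mul(5791135, Pow(Mul(6240, Pow(-2021, -1)), -1)) = Mul(5791135, Pow(Mul(6240, Rational(-1, 2021)), -1)) = Mul(5791135, Pow(Rational(-6240, 2021), -1)) = Mul(5791135, Rational(-2021, 6240)) = Rational(-2340776767, 1248)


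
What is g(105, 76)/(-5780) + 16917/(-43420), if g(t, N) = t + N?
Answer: -1320491/3137095 ≈ -0.42093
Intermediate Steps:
g(t, N) = N + t
g(105, 76)/(-5780) + 16917/(-43420) = (76 + 105)/(-5780) + 16917/(-43420) = 181*(-1/5780) + 16917*(-1/43420) = -181/5780 - 16917/43420 = -1320491/3137095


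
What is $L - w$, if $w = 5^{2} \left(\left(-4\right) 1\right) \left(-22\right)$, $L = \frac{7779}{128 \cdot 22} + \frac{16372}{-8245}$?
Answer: $- \frac{51061389697}{23217920} \approx -2199.2$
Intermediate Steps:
$L = \frac{18034303}{23217920}$ ($L = \frac{7779}{2816} + 16372 \left(- \frac{1}{8245}\right) = 7779 \cdot \frac{1}{2816} - \frac{16372}{8245} = \frac{7779}{2816} - \frac{16372}{8245} = \frac{18034303}{23217920} \approx 0.77674$)
$w = 2200$ ($w = 25 \left(-4\right) \left(-22\right) = \left(-100\right) \left(-22\right) = 2200$)
$L - w = \frac{18034303}{23217920} - 2200 = - \frac{51061389697}{23217920}$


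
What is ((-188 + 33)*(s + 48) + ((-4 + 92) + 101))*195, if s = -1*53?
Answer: 187980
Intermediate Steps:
s = -53
((-188 + 33)*(s + 48) + ((-4 + 92) + 101))*195 = ((-188 + 33)*(-53 + 48) + ((-4 + 92) + 101))*195 = (-155*(-5) + (88 + 101))*195 = (775 + 189)*195 = 964*195 = 187980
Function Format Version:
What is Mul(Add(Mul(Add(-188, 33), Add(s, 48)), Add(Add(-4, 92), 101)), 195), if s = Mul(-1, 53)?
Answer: 187980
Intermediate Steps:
s = -53
Mul(Add(Mul(Add(-188, 33), Add(s, 48)), Add(Add(-4, 92), 101)), 195) = Mul(Add(Mul(Add(-188, 33), Add(-53, 48)), Add(Add(-4, 92), 101)), 195) = Mul(Add(Mul(-155, -5), Add(88, 101)), 195) = Mul(Add(775, 189), 195) = Mul(964, 195) = 187980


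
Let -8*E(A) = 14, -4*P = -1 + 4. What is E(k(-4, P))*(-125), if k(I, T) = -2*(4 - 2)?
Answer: 875/4 ≈ 218.75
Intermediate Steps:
P = -¾ (P = -(-1 + 4)/4 = -¼*3 = -¾ ≈ -0.75000)
k(I, T) = -4 (k(I, T) = -2*2 = -4)
E(A) = -7/4 (E(A) = -⅛*14 = -7/4)
E(k(-4, P))*(-125) = -7/4*(-125) = 875/4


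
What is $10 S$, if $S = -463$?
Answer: $-4630$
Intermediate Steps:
$10 S = 10 \left(-463\right) = -4630$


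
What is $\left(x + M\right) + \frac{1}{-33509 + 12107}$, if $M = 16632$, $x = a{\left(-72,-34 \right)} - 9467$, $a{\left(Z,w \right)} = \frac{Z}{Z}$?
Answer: $\frac{153366731}{21402} \approx 7166.0$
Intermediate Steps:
$a{\left(Z,w \right)} = 1$
$x = -9466$ ($x = 1 - 9467 = -9466$)
$\left(x + M\right) + \frac{1}{-33509 + 12107} = \left(-9466 + 16632\right) + \frac{1}{-33509 + 12107} = 7166 + \frac{1}{-21402} = 7166 - \frac{1}{21402} = \frac{153366731}{21402}$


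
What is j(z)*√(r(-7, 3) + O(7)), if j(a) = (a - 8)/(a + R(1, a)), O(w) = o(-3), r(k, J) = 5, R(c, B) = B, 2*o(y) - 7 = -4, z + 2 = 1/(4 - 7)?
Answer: 31*√26/28 ≈ 5.6453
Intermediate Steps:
z = -7/3 (z = -2 + 1/(4 - 7) = -2 + 1/(-3) = -2 - ⅓ = -7/3 ≈ -2.3333)
o(y) = 3/2 (o(y) = 7/2 + (½)*(-4) = 7/2 - 2 = 3/2)
O(w) = 3/2
j(a) = (-8 + a)/(2*a) (j(a) = (a - 8)/(a + a) = (-8 + a)/((2*a)) = (-8 + a)*(1/(2*a)) = (-8 + a)/(2*a))
j(z)*√(r(-7, 3) + O(7)) = ((-8 - 7/3)/(2*(-7/3)))*√(5 + 3/2) = ((½)*(-3/7)*(-31/3))*√(13/2) = 31*(√26/2)/14 = 31*√26/28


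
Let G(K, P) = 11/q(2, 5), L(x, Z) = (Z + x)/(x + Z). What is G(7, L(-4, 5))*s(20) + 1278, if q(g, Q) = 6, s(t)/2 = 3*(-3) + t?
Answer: 3955/3 ≈ 1318.3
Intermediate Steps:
s(t) = -18 + 2*t (s(t) = 2*(3*(-3) + t) = 2*(-9 + t) = -18 + 2*t)
L(x, Z) = 1 (L(x, Z) = (Z + x)/(Z + x) = 1)
G(K, P) = 11/6
G(7, L(-4, 5))*s(20) + 1278 = 11*(-18 + 2*20)/6 + 1278 = 11*(-18 + 40)/6 + 1278 = (11/6)*22 + 1278 = 121/3 + 1278 = 3955/3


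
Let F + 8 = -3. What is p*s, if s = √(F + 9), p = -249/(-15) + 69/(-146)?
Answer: 11773*I*√2/730 ≈ 22.808*I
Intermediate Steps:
F = -11 (F = -8 - 3 = -11)
p = 11773/730 (p = -249*(-1/15) + 69*(-1/146) = 83/5 - 69/146 = 11773/730 ≈ 16.127)
s = I*√2 (s = √(-11 + 9) = √(-2) = I*√2 ≈ 1.4142*I)
p*s = 11773*(I*√2)/730 = 11773*I*√2/730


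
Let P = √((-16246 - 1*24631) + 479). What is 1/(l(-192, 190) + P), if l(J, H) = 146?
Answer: 73/30857 - I*√40398/61714 ≈ 0.0023658 - 0.0032568*I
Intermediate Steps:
P = I*√40398 (P = √((-16246 - 24631) + 479) = √(-40877 + 479) = √(-40398) = I*√40398 ≈ 200.99*I)
1/(l(-192, 190) + P) = 1/(146 + I*√40398)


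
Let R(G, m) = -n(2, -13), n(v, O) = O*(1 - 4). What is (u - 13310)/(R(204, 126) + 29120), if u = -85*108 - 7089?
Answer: -29579/29081 ≈ -1.0171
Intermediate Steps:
n(v, O) = -3*O (n(v, O) = O*(-3) = -3*O)
R(G, m) = -39 (R(G, m) = -(-3)*(-13) = -1*39 = -39)
u = -16269 (u = -9180 - 7089 = -16269)
(u - 13310)/(R(204, 126) + 29120) = (-16269 - 13310)/(-39 + 29120) = -29579/29081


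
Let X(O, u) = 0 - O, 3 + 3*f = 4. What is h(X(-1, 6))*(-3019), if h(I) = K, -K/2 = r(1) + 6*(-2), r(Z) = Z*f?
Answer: -211330/3 ≈ -70443.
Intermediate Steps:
f = ⅓ (f = -1 + (⅓)*4 = -1 + 4/3 = ⅓ ≈ 0.33333)
X(O, u) = -O
r(Z) = Z/3 (r(Z) = Z*(⅓) = Z/3)
K = 70/3 (K = -2*((⅓)*1 + 6*(-2)) = -2*(⅓ - 12) = -2*(-35/3) = 70/3 ≈ 23.333)
h(I) = 70/3
h(X(-1, 6))*(-3019) = (70/3)*(-3019) = -211330/3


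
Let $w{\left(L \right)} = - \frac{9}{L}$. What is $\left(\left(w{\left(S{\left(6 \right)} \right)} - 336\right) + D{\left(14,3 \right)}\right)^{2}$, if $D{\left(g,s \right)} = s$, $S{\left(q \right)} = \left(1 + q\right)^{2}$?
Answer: $\frac{266538276}{2401} \approx 1.1101 \cdot 10^{5}$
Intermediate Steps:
$\left(\left(w{\left(S{\left(6 \right)} \right)} - 336\right) + D{\left(14,3 \right)}\right)^{2} = \left(\left(- \frac{9}{\left(1 + 6\right)^{2}} - 336\right) + 3\right)^{2} = \left(\left(- \frac{9}{7^{2}} - 336\right) + 3\right)^{2} = \left(\left(- \frac{9}{49} - 336\right) + 3\right)^{2} = \left(- \frac{16473}{49} + 3\right)^{2} = \left(- \frac{16326}{49}\right)^{2} = \frac{266538276}{2401}$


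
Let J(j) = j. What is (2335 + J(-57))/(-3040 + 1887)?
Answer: -2278/1153 ≈ -1.9757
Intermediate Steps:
(2335 + J(-57))/(-3040 + 1887) = (2335 - 57)/(-3040 + 1887) = 2278/(-1153) = 2278*(-1/1153) = -2278/1153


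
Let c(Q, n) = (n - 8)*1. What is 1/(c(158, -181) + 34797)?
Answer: 1/34608 ≈ 2.8895e-5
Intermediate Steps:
c(Q, n) = -8 + n (c(Q, n) = (-8 + n)*1 = -8 + n)
1/(c(158, -181) + 34797) = 1/((-8 - 181) + 34797) = 1/(-189 + 34797) = 1/34608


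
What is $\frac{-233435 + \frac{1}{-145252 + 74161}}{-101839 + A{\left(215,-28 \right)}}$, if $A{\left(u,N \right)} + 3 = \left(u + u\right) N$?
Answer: $\frac{8297563793}{4047992631} \approx 2.0498$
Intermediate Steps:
$A{\left(u,N \right)} = -3 + 2 N u$ ($A{\left(u,N \right)} = -3 + \left(u + u\right) N = -3 + 2 u N = -3 + 2 N u$)
$\frac{-233435 + \frac{1}{-145252 + 74161}}{-101839 + A{\left(215,-28 \right)}} = \frac{-233435 + \frac{1}{-145252 + 74161}}{-101839 + \left(-3 + 2 \left(-28\right) 215\right)} = \frac{-233435 + \frac{1}{-71091}}{-101839 - 12043} = \frac{-233435 - \frac{1}{71091}}{-101839 - 12043} = - \frac{16595127586}{71091 \left(-113882\right)} = \left(- \frac{16595127586}{71091}\right) \left(- \frac{1}{113882}\right) = \frac{8297563793}{4047992631}$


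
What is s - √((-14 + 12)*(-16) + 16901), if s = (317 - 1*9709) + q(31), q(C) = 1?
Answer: -9391 - √16933 ≈ -9521.1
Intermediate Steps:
s = -9391 (s = (317 - 1*9709) + 1 = (317 - 9709) + 1 = -9392 + 1 = -9391)
s - √((-14 + 12)*(-16) + 16901) = -9391 - √((-14 + 12)*(-16) + 16901) = -9391 - √(-2*(-16) + 16901) = -9391 - √(32 + 16901) = -9391 - √16933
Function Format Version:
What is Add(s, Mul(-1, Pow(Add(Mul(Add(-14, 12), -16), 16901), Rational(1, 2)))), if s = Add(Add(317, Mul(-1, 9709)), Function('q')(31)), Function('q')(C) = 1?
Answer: Add(-9391, Mul(-1, Pow(16933, Rational(1, 2)))) ≈ -9521.1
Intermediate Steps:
s = -9391 (s = Add(Add(317, Mul(-1, 9709)), 1) = Add(Add(317, -9709), 1) = Add(-9392, 1) = -9391)
Add(s, Mul(-1, Pow(Add(Mul(Add(-14, 12), -16), 16901), Rational(1, 2)))) = Add(-9391, Mul(-1, Pow(Add(Mul(Add(-14, 12), -16), 16901), Rational(1, 2)))) = Add(-9391, Mul(-1, Pow(Add(Mul(-2, -16), 16901), Rational(1, 2)))) = Add(-9391, Mul(-1, Pow(Add(32, 16901), Rational(1, 2)))) = Add(-9391, Mul(-1, Pow(16933, Rational(1, 2))))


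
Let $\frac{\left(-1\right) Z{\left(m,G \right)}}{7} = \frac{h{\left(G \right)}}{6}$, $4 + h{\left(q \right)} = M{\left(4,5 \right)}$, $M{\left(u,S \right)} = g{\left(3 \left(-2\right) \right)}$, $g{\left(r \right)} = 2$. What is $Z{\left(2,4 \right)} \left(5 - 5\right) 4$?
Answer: $0$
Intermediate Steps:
$M{\left(u,S \right)} = 2$
$h{\left(q \right)} = -2$ ($h{\left(q \right)} = -4 + 2 = -2$)
$Z{\left(m,G \right)} = \frac{7}{3}$ ($Z{\left(m,G \right)} = - 7 \left(- \frac{2}{6}\right) = - 7 \left(\left(-2\right) \frac{1}{6}\right) = \left(-7\right) \left(- \frac{1}{3}\right) = \frac{7}{3}$)
$Z{\left(2,4 \right)} \left(5 - 5\right) 4 = \frac{7 \left(5 - 5\right)}{3} \cdot 4 = \frac{7}{3} \cdot 0 \cdot 4 = 0 \cdot 4 = 0$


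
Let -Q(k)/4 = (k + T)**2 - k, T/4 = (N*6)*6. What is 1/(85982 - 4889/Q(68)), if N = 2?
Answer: 506672/43564676793 ≈ 1.1630e-5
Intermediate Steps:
T = 288 (T = 4*((2*6)*6) = 4*(12*6) = 4*72 = 288)
Q(k) = -4*(288 + k)**2 + 4*k (Q(k) = -4*((k + 288)**2 - k) = -4*((288 + k)**2 - k) = -4*(288 + k)**2 + 4*k)
1/(85982 - 4889/Q(68)) = 1/(85982 - 4889/(-4*(288 + 68)**2 + 4*68)) = 1/(85982 - 4889/(-4*356**2 + 272)) = 1/(85982 - 4889/(-4*126736 + 272)) = 1/(85982 - 4889/(-506944 + 272)) = 1/(85982 - 4889/(-506672)) = 1/(85982 - 4889*(-1/506672)) = 1/(85982 + 4889/506672) = 1/(43564676793/506672) = 506672/43564676793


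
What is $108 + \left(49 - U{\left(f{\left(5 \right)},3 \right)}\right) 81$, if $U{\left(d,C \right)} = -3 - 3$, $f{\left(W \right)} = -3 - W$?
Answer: $4563$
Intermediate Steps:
$U{\left(d,C \right)} = -6$ ($U{\left(d,C \right)} = -3 - 3 = -6$)
$108 + \left(49 - U{\left(f{\left(5 \right)},3 \right)}\right) 81 = 108 + \left(49 - -6\right) 81 = 108 + \left(49 + 6\right) 81 = 108 + 55 \cdot 81 = 108 + 4455 = 4563$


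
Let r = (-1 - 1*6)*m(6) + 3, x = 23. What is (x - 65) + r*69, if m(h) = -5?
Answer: 2580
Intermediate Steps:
r = 38 (r = (-1 - 1*6)*(-5) + 3 = (-1 - 6)*(-5) + 3 = -7*(-5) + 3 = 35 + 3 = 38)
(x - 65) + r*69 = (23 - 65) + 38*69 = -42 + 2622 = 2580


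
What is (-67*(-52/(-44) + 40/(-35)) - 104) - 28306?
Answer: -2187771/77 ≈ -28413.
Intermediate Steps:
(-67*(-52/(-44) + 40/(-35)) - 104) - 28306 = (-67*(-52*(-1/44) + 40*(-1/35)) - 104) - 28306 = (-67*(13/11 - 8/7) - 104) - 28306 = (-67*3/77 - 104) - 28306 = (-201/77 - 104) - 28306 = -8209/77 - 28306 = -2187771/77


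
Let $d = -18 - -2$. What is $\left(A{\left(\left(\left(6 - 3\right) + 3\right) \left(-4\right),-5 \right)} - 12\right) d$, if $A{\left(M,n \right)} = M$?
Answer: $576$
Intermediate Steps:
$d = -16$ ($d = -18 + 2 = -16$)
$\left(A{\left(\left(\left(6 - 3\right) + 3\right) \left(-4\right),-5 \right)} - 12\right) d = \left(\left(\left(6 - 3\right) + 3\right) \left(-4\right) - 12\right) \left(-16\right) = \left(\left(3 + 3\right) \left(-4\right) - 12\right) \left(-16\right) = \left(6 \left(-4\right) - 12\right) \left(-16\right) = \left(-24 - 12\right) \left(-16\right) = \left(-36\right) \left(-16\right) = 576$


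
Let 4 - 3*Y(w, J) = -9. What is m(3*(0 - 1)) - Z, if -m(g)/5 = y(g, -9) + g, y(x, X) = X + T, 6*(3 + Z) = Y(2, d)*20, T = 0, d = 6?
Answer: 437/9 ≈ 48.556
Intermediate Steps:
Y(w, J) = 13/3 (Y(w, J) = 4/3 - ⅓*(-9) = 4/3 + 3 = 13/3)
Z = 103/9 (Z = -3 + ((13/3)*20)/6 = -3 + (⅙)*(260/3) = -3 + 130/9 = 103/9 ≈ 11.444)
y(x, X) = X (y(x, X) = X + 0 = X)
m(g) = 45 - 5*g (m(g) = -5*(-9 + g) = 45 - 5*g)
m(3*(0 - 1)) - Z = (45 - 15*(0 - 1)) - 1*103/9 = (45 - 15*(-1)) - 103/9 = (45 - 5*(-3)) - 103/9 = (45 + 15) - 103/9 = 60 - 103/9 = 437/9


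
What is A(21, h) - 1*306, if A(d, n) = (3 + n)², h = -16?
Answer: -137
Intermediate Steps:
A(21, h) - 1*306 = (3 - 16)² - 1*306 = (-13)² - 306 = 169 - 306 = -137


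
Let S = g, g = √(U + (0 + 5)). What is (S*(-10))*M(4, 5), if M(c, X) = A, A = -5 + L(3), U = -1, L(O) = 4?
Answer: 20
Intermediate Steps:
A = -1 (A = -5 + 4 = -1)
M(c, X) = -1
g = 2 (g = √(-1 + (0 + 5)) = √(-1 + 5) = √4 = 2)
S = 2
(S*(-10))*M(4, 5) = (2*(-10))*(-1) = -20*(-1) = 20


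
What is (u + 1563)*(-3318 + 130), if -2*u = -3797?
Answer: -11035262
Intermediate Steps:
u = 3797/2 (u = -½*(-3797) = 3797/2 ≈ 1898.5)
(u + 1563)*(-3318 + 130) = (3797/2 + 1563)*(-3318 + 130) = (6923/2)*(-3188) = -11035262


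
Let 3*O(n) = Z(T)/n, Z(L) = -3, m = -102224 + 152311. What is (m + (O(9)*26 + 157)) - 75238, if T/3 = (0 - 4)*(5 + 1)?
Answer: -224972/9 ≈ -24997.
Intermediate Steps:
m = 50087
T = -72 (T = 3*((0 - 4)*(5 + 1)) = 3*(-4*6) = 3*(-24) = -72)
O(n) = -1/n (O(n) = (-3/n)/3 = -1/n)
(m + (O(9)*26 + 157)) - 75238 = (50087 + (-1/9*26 + 157)) - 75238 = (50087 + (-1*⅑*26 + 157)) - 75238 = (50087 + (-⅑*26 + 157)) - 75238 = (50087 + (-26/9 + 157)) - 75238 = (50087 + 1387/9) - 75238 = 452170/9 - 75238 = -224972/9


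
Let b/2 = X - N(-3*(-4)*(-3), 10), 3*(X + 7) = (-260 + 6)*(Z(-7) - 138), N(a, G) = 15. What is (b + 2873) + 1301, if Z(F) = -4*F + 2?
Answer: 22418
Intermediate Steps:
Z(F) = 2 - 4*F
X = 9137 (X = -7 + ((-260 + 6)*((2 - 4*(-7)) - 138))/3 = -7 + (-254*((2 + 28) - 138))/3 = -7 + (-254*(30 - 138))/3 = -7 + (-254*(-108))/3 = -7 + (⅓)*27432 = -7 + 9144 = 9137)
b = 18244 (b = 2*(9137 - 1*15) = 2*(9137 - 15) = 2*9122 = 18244)
(b + 2873) + 1301 = (18244 + 2873) + 1301 = 21117 + 1301 = 22418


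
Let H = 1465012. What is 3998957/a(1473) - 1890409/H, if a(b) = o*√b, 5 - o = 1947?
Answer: -1890409/1465012 - 3998957*√1473/2860566 ≈ -54.944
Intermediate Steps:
o = -1942 (o = 5 - 1*1947 = 5 - 1947 = -1942)
a(b) = -1942*√b
3998957/a(1473) - 1890409/H = 3998957/((-1942*√1473)) - 1890409/1465012 = 3998957*(-√1473/2860566) - 1890409*1/1465012 = -3998957*√1473/2860566 - 1890409/1465012 = -1890409/1465012 - 3998957*√1473/2860566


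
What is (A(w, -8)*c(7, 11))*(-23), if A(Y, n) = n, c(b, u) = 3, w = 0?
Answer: 552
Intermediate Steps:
(A(w, -8)*c(7, 11))*(-23) = -8*3*(-23) = -24*(-23) = 552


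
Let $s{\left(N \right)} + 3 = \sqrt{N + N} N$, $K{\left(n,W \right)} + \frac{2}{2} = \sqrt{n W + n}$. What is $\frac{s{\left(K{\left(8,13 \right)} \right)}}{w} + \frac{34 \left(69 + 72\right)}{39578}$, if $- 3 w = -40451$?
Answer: $\frac{96782946}{800484839} + \frac{3 \sqrt{2} \left(-1 + 4 \sqrt{7}\right)^{\frac{3}{2}}}{40451} \approx 0.12402$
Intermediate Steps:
$w = \frac{40451}{3}$ ($w = \left(- \frac{1}{3}\right) \left(-40451\right) = \frac{40451}{3} \approx 13484.0$)
$K{\left(n,W \right)} = -1 + \sqrt{n + W n}$ ($K{\left(n,W \right)} = -1 + \sqrt{n W + n} = -1 + \sqrt{W n + n} = -1 + \sqrt{n + W n}$)
$s{\left(N \right)} = -3 + \sqrt{2} N^{\frac{3}{2}}$ ($s{\left(N \right)} = -3 + \sqrt{N + N} N = -3 + \sqrt{2 N} N = -3 + \sqrt{2} \sqrt{N} N = -3 + \sqrt{2} N^{\frac{3}{2}}$)
$\frac{s{\left(K{\left(8,13 \right)} \right)}}{w} + \frac{34 \left(69 + 72\right)}{39578} = \frac{-3 + \sqrt{2} \left(-1 + \sqrt{8 \left(1 + 13\right)}\right)^{\frac{3}{2}}}{\frac{40451}{3}} + \frac{34 \left(69 + 72\right)}{39578} = \left(-3 + \sqrt{2} \left(-1 + \sqrt{8 \cdot 14}\right)^{\frac{3}{2}}\right) \frac{3}{40451} + 34 \cdot 141 \cdot \frac{1}{39578} = \left(-3 + \sqrt{2} \left(-1 + \sqrt{112}\right)^{\frac{3}{2}}\right) \frac{3}{40451} + 4794 \cdot \frac{1}{39578} = \left(-3 + \sqrt{2} \left(-1 + 4 \sqrt{7}\right)^{\frac{3}{2}}\right) \frac{3}{40451} + \frac{2397}{19789} = \left(- \frac{9}{40451} + \frac{3 \sqrt{2} \left(-1 + 4 \sqrt{7}\right)^{\frac{3}{2}}}{40451}\right) + \frac{2397}{19789} = \frac{96782946}{800484839} + \frac{3 \sqrt{2} \left(-1 + 4 \sqrt{7}\right)^{\frac{3}{2}}}{40451}$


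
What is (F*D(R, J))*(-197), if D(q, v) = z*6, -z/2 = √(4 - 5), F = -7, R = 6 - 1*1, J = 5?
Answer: -16548*I ≈ -16548.0*I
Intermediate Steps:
R = 5 (R = 6 - 1 = 5)
z = -2*I (z = -2*√(4 - 5) = -2*I ≈ -2.0*I)
D(q, v) = -12*I (D(q, v) = -2*I*6 = -12*I)
(F*D(R, J))*(-197) = -(-84)*I*(-197) = (84*I)*(-197) = -16548*I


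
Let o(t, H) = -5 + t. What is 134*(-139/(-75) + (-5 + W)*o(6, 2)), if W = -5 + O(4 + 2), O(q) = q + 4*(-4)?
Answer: -182374/75 ≈ -2431.7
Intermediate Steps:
O(q) = -16 + q (O(q) = q - 16 = -16 + q)
W = -15 (W = -5 + (-16 + (4 + 2)) = -5 + (-16 + 6) = -5 - 10 = -15)
134*(-139/(-75) + (-5 + W)*o(6, 2)) = 134*(-139/(-75) + (-5 - 15)*(-5 + 6)) = 134*(-139*(-1/75) - 20*1) = 134*(139/75 - 20) = 134*(-1361/75) = -182374/75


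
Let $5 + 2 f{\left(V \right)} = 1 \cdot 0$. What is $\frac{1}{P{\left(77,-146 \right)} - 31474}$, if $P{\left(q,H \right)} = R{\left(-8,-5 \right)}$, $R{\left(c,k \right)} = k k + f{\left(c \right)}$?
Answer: $- \frac{2}{62903} \approx -3.1795 \cdot 10^{-5}$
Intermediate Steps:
$f{\left(V \right)} = - \frac{5}{2}$ ($f{\left(V \right)} = - \frac{5}{2} + \frac{1 \cdot 0}{2} = - \frac{5}{2} + \frac{1}{2} \cdot 0 = - \frac{5}{2} + 0 = - \frac{5}{2}$)
$R{\left(c,k \right)} = - \frac{5}{2} + k^{2}$ ($R{\left(c,k \right)} = k k - \frac{5}{2} = k^{2} - \frac{5}{2} = - \frac{5}{2} + k^{2}$)
$P{\left(q,H \right)} = \frac{45}{2}$ ($P{\left(q,H \right)} = - \frac{5}{2} + \left(-5\right)^{2} = - \frac{5}{2} + 25 = \frac{45}{2}$)
$\frac{1}{P{\left(77,-146 \right)} - 31474} = \frac{1}{\frac{45}{2} - 31474} = \frac{1}{- \frac{62903}{2}} = - \frac{2}{62903}$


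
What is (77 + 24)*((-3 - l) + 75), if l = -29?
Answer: 10201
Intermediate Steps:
(77 + 24)*((-3 - l) + 75) = (77 + 24)*((-3 - 1*(-29)) + 75) = 101*((-3 + 29) + 75) = 101*(26 + 75) = 101*101 = 10201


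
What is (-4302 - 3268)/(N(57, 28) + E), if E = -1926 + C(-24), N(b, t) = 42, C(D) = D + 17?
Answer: 7570/1891 ≈ 4.0032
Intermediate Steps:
C(D) = 17 + D
E = -1933 (E = -1926 + (17 - 24) = -1926 - 7 = -1933)
(-4302 - 3268)/(N(57, 28) + E) = (-4302 - 3268)/(42 - 1933) = -7570/(-1891) = -7570*(-1/1891) = 7570/1891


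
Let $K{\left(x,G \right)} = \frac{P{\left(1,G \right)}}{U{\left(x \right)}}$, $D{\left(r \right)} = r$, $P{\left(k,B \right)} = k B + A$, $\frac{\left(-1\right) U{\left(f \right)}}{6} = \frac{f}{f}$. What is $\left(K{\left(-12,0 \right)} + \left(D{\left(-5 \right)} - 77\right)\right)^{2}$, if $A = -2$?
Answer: $\frac{60025}{9} \approx 6669.4$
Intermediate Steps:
$U{\left(f \right)} = -6$ ($U{\left(f \right)} = - 6 \frac{f}{f} = \left(-6\right) 1 = -6$)
$P{\left(k,B \right)} = -2 + B k$ ($P{\left(k,B \right)} = k B - 2 = B k - 2 = -2 + B k$)
$K{\left(x,G \right)} = \frac{1}{3} - \frac{G}{6}$ ($K{\left(x,G \right)} = \frac{-2 + G 1}{-6} = \left(-2 + G\right) \left(- \frac{1}{6}\right) = \frac{1}{3} - \frac{G}{6}$)
$\left(K{\left(-12,0 \right)} + \left(D{\left(-5 \right)} - 77\right)\right)^{2} = \left(\left(\frac{1}{3} - 0\right) - 82\right)^{2} = \left(\left(\frac{1}{3} + 0\right) - 82\right)^{2} = \left(\frac{1}{3} - 82\right)^{2} = \left(- \frac{245}{3}\right)^{2} = \frac{60025}{9}$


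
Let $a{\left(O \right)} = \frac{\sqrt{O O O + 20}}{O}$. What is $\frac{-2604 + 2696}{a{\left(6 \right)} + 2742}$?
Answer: $\frac{2270376}{67667017} - \frac{276 \sqrt{59}}{67667017} \approx 0.033521$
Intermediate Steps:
$a{\left(O \right)} = \frac{\sqrt{20 + O^{3}}}{O}$ ($a{\left(O \right)} = \frac{\sqrt{O^{2} O + 20}}{O} = \frac{\sqrt{O^{3} + 20}}{O} = \frac{\sqrt{20 + O^{3}}}{O}$)
$\frac{-2604 + 2696}{a{\left(6 \right)} + 2742} = \frac{-2604 + 2696}{\frac{\sqrt{20 + 6^{3}}}{6} + 2742} = \frac{92}{\frac{\sqrt{20 + 216}}{6} + 2742} = \frac{92}{\frac{\sqrt{236}}{6} + 2742} = \frac{92}{\frac{2 \sqrt{59}}{6} + 2742} = \frac{92}{\frac{\sqrt{59}}{3} + 2742} = \frac{92}{2742 + \frac{\sqrt{59}}{3}}$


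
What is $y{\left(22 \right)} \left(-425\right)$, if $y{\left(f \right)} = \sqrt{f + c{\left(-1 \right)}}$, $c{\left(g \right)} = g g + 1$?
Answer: $- 850 \sqrt{6} \approx -2082.1$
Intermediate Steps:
$c{\left(g \right)} = 1 + g^{2}$ ($c{\left(g \right)} = g^{2} + 1 = 1 + g^{2}$)
$y{\left(f \right)} = \sqrt{2 + f}$ ($y{\left(f \right)} = \sqrt{f + \left(1 + \left(-1\right)^{2}\right)} = \sqrt{f + \left(1 + 1\right)} = \sqrt{f + 2} = \sqrt{2 + f}$)
$y{\left(22 \right)} \left(-425\right) = \sqrt{2 + 22} \left(-425\right) = \sqrt{24} \left(-425\right) = 2 \sqrt{6} \left(-425\right) = - 850 \sqrt{6}$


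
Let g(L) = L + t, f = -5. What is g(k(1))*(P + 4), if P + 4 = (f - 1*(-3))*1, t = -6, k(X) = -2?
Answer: 16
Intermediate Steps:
P = -6 (P = -4 + (-5 - 1*(-3))*1 = -4 + (-5 + 3)*1 = -4 - 2*1 = -4 - 2 = -6)
g(L) = -6 + L (g(L) = L - 6 = -6 + L)
g(k(1))*(P + 4) = (-6 - 2)*(-6 + 4) = -8*(-2) = 16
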